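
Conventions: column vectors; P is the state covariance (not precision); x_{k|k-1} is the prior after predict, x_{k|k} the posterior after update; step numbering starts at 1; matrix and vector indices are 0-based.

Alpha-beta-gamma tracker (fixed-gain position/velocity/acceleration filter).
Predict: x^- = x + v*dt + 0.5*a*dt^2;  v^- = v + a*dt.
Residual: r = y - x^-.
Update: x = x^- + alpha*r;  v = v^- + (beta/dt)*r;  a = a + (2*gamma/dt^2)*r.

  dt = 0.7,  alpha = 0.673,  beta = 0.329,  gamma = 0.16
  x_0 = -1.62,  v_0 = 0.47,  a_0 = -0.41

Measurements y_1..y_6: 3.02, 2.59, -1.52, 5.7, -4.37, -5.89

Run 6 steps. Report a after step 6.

a_post = -6.7113

step 1: x_pred=-1.3915  r=4.4115  x^+=1.5775  v^+=2.2564  a^+=2.4709
step 2: x_pred=3.7623  r=-1.1723  x^+=2.9733  v^+=3.4351  a^+=1.7054
step 3: x_pred=5.7957  r=-7.3157  x^+=0.8722  v^+=1.1904  a^+=-3.0722
step 4: x_pred=0.9528  r=4.7472  x^+=4.1477  v^+=1.2710  a^+=0.0279
step 5: x_pred=5.0442  r=-9.4142  x^+=-1.2915  v^+=-3.1341  a^+=-6.1201
step 6: x_pred=-4.9848  r=-0.9052  x^+=-5.5940  v^+=-7.8436  a^+=-6.7113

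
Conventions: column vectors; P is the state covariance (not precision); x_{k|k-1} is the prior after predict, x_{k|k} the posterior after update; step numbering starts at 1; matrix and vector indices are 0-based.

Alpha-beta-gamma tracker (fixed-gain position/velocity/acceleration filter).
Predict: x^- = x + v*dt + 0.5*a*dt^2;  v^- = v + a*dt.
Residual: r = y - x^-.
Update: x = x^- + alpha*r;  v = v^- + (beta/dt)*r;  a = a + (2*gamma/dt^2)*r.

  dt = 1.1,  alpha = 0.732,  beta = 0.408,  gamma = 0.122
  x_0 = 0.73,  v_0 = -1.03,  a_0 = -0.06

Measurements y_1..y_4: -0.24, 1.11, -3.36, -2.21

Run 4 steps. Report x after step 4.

step 1: x_pred=-0.4393  r=0.1993  x^+=-0.2934  v^+=-1.0221  a^+=-0.0198
step 2: x_pred=-1.4297  r=2.5397  x^+=0.4294  v^+=-0.1019  a^+=0.4923
step 3: x_pred=0.6152  r=-3.9752  x^+=-2.2947  v^+=-1.0347  a^+=-0.3093
step 4: x_pred=-3.6200  r=1.4100  x^+=-2.5879  v^+=-0.8520  a^+=-0.0249

x_post = -2.5879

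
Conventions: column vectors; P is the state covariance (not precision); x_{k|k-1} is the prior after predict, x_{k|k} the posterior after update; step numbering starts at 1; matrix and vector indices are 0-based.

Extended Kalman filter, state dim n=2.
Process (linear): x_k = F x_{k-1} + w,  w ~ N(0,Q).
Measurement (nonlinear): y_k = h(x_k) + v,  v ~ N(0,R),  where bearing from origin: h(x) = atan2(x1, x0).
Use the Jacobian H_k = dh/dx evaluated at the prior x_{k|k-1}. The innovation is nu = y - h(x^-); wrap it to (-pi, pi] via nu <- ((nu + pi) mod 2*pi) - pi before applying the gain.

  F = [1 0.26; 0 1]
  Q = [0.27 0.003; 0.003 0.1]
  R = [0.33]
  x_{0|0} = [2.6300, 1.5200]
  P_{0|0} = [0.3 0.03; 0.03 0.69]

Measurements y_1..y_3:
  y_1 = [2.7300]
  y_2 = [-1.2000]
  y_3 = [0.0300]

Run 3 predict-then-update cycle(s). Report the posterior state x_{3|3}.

step 1: x^-=[3.0252, 1.5200]  P^-=[0.6322 0.2124; 0.2124 0.7900]  H_jac=[-0.1326 0.2639]  S=[0.3813]  K=[-0.0729; 0.4730]  nu=[2.2644]  x^+=[2.8602, 2.5910]  P^+=[0.6302 0.2255; 0.2255 0.7047]
step 2: x^-=[3.5339, 2.5910]  P^-=[1.0651 0.4118; 0.4118 0.8047]  H_jac=[-0.1349 0.1840]  S=[0.3562]  K=[-0.1908; 0.2598]  nu=[-1.8327]  x^+=[3.8834, 2.1149]  P^+=[1.0522 0.4294; 0.4294 0.7807]
step 3: x^-=[4.4333, 2.1149]  P^-=[1.5982 0.6354; 0.6354 0.8807]  H_jac=[-0.0877 0.1837]  S=[0.3515]  K=[-0.0664; 0.3019]  nu=[-0.4151]  x^+=[4.4609, 1.9896]  P^+=[1.5967 0.6424; 0.6424 0.8486]

x_post = [4.4609, 1.9896]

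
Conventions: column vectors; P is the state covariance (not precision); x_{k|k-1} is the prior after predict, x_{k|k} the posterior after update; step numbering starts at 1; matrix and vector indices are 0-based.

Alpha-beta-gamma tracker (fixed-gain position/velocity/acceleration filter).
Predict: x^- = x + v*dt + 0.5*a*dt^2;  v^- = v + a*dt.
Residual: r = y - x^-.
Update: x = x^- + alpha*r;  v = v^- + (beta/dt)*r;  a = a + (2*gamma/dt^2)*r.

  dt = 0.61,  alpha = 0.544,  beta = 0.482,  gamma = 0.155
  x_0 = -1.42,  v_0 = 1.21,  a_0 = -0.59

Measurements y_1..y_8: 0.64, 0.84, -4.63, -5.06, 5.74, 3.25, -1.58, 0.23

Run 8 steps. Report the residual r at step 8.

resid = -6.4925

step 1: x_pred=-0.7917  r=1.4317  x^+=-0.0128  v^+=1.9814  a^+=0.6027
step 2: x_pred=1.3079  r=-0.4679  x^+=1.0534  v^+=1.9793  a^+=0.2129
step 3: x_pred=2.3003  r=-6.9303  x^+=-1.4698  v^+=-3.3670  a^+=-5.5608
step 4: x_pred=-4.5582  r=-0.5018  x^+=-4.8312  v^+=-7.1556  a^+=-5.9789
step 5: x_pred=-10.3084  r=16.0484  x^+=-1.5781  v^+=1.8782  a^+=7.3912
step 6: x_pred=0.9428  r=2.3072  x^+=2.1979  v^+=8.2100  a^+=9.3134
step 7: x_pred=8.9387  r=-10.5187  x^+=3.2165  v^+=5.5796  a^+=0.5502
step 8: x_pred=6.7225  r=-6.4925  x^+=3.1906  v^+=0.7851  a^+=-4.8588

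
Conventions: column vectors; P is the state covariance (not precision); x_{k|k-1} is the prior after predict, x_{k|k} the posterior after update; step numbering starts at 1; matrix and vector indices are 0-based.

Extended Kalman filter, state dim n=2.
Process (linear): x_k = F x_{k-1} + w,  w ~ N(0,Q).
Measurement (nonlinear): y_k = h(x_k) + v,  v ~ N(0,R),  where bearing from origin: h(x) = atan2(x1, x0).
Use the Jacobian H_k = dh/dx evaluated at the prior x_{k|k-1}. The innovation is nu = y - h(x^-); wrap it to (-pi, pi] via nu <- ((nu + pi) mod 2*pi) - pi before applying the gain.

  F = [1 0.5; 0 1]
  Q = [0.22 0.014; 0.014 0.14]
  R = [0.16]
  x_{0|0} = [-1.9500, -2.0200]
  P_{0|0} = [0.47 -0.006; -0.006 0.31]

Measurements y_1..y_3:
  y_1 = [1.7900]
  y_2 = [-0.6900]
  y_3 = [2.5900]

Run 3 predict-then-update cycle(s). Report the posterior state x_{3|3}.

x_post = [-5.8932, -2.0520]

step 1: x^-=[-2.9600, -2.0200]  P^-=[0.7615 0.1630; 0.1630 0.4500]  H_jac=[0.1573 -0.2305]  S=[0.1909]  K=[0.4306; -0.4090]  nu=[-1.9504]  x^+=[-3.7998, -1.2223]  P^+=[0.7261 0.1966; 0.1966 0.4181]
step 2: x^-=[-4.4110, -1.2223]  P^-=[1.2472 0.4197; 0.4197 0.5581]  H_jac=[0.0583 -0.2105]  S=[0.1787]  K=[-0.0872; -0.5206]  nu=[2.1813]  x^+=[-4.6013, -2.3578]  P^+=[1.2459 0.4115; 0.4115 0.5096]
step 3: x^-=[-5.7802, -2.3578]  P^-=[2.0048 0.6804; 0.6804 0.6496]  H_jac=[0.0605 -0.1483]  S=[0.1694]  K=[0.1203; -0.3258]  nu=[-0.9389]  x^+=[-5.8932, -2.0520]  P^+=[2.0024 0.6870; 0.6870 0.6317]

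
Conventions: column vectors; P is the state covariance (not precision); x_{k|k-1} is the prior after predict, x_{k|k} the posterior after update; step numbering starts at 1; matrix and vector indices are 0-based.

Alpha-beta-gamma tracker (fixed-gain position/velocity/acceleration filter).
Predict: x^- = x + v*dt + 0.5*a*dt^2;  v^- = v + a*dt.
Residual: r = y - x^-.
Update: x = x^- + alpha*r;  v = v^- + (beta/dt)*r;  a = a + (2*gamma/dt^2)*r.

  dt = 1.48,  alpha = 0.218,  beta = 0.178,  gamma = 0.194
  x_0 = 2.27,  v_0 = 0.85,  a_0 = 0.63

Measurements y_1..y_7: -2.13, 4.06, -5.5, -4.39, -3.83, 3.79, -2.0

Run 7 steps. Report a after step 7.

step 1: x_pred=4.2180  r=-6.3480  x^+=2.8341  v^+=1.0189  a^+=-0.4945
step 2: x_pred=3.8006  r=0.2594  x^+=3.8571  v^+=0.3183  a^+=-0.4485
step 3: x_pred=3.8371  r=-9.3371  x^+=1.8016  v^+=-1.4684  a^+=-2.1024
step 4: x_pred=-2.6743  r=-1.7157  x^+=-3.0483  v^+=-4.7864  a^+=-2.4064
step 5: x_pred=-12.7676  r=8.9376  x^+=-10.8192  v^+=-7.2729  a^+=-0.8232
step 6: x_pred=-22.4846  r=26.2746  x^+=-16.7568  v^+=-5.3311  a^+=3.8310
step 7: x_pred=-20.4511  r=18.4511  x^+=-16.4287  v^+=2.5579  a^+=7.0994

a_post = 7.0994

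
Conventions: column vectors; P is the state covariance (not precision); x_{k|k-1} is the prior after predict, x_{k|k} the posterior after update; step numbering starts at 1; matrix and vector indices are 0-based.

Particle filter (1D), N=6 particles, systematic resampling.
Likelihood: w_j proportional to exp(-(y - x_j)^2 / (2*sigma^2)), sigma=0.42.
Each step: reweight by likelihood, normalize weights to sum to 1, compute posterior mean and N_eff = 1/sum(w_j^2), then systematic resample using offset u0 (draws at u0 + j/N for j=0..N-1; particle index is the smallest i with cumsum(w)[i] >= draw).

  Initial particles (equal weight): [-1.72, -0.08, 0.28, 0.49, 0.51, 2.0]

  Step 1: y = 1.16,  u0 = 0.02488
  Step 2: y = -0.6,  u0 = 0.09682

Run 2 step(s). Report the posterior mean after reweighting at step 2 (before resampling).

step 1: w=[0.0000, 0.0152, 0.1323, 0.3329, 0.3588, 0.1608]  mean=0.7035  Neff=3.5319  idx=[2, 3, 3, 4, 4, 5]
step 2: w=[0.4618, 0.1429, 0.1429, 0.1262, 0.1262, 0.0000]  mean=0.3981  Neff=3.4974  idx=[0, 0, 0, 1, 3, 4]

post_mean = 0.3981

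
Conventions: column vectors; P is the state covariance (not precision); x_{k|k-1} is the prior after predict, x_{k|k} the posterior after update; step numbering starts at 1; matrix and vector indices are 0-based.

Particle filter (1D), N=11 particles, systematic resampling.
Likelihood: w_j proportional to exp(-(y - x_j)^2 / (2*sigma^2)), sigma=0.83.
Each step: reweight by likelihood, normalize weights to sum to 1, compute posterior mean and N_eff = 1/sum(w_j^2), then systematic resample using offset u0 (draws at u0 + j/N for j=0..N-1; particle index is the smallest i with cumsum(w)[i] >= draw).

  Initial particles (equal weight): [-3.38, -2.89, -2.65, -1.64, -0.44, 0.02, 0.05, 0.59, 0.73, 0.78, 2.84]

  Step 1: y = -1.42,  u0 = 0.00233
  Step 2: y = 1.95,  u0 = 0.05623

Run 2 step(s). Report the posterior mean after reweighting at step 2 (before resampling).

post_mean = -0.0554

step 1: w=[0.0235, 0.0797, 0.1275, 0.3692, 0.1904, 0.0849, 0.0797, 0.0204, 0.0133, 0.0114, 0.0000]  mean=-1.3006  Neff=4.7623  idx=[0, 1, 2, 3, 3, 3, 3, 4, 4, 5, 6]
step 2: w=[0.0000, 0.0000, 0.0000, 0.0005, 0.0005, 0.0005, 0.0005, 0.0922, 0.0922, 0.3899, 0.4238]  mean=-0.0554  Neff=2.8687  idx=[7, 8, 9, 9, 9, 9, 10, 10, 10, 10, 10]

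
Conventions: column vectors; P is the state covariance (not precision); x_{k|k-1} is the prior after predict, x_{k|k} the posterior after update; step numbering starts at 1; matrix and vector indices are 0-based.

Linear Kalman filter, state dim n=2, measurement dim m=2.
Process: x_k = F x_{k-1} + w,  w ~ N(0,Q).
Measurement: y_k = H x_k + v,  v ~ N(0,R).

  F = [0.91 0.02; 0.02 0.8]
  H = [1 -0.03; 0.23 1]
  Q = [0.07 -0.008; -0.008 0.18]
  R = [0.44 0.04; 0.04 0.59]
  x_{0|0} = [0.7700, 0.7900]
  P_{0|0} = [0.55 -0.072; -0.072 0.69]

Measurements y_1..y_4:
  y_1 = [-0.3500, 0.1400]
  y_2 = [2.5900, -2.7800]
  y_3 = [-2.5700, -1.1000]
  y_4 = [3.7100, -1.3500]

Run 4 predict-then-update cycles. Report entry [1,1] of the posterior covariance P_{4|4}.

P_post[1,1] = 0.2042

step 1: x^-=[0.7165, 0.6474]  P^-=[0.5231 -0.0394; -0.0394 0.6195]  S=[0.9660 0.1026; 0.1026 1.2191]  K=[0.5405 0.0209; -0.1142 0.5104]  nu=[-1.0471, -0.6722]  x^+=[0.1365, 0.4239]  P^+=[0.2380 -0.0208; -0.0208 0.3013]
step 2: x^-=[0.1327, 0.3419]  P^-=[0.2665 -0.0140; -0.0140 0.3723]  S=[0.7077 0.0762; 0.0762 0.9699]  K=[0.3751 0.0193; -0.0772 0.3866]  nu=[2.4676, -3.1524]  x^+=[0.9975, -1.0672]  P^+=[0.1655 -0.0117; -0.0117 0.2277]
step 3: x^-=[0.8863, -0.8338]  P^-=[0.2067 -0.0099; -0.0099 0.3254]  S=[0.6476 0.0680; 0.0680 0.9218]  K=[0.3178 0.0174; -0.0676 0.3555]  nu=[-3.4814, -0.4700]  x^+=[-0.2282, -0.7656]  P^+=[0.1402 -0.0093; -0.0093 0.2092]
step 4: x^-=[-0.2230, -0.6170]  P^-=[0.1859 -0.0088; -0.0088 0.3136]  S=[0.6267 0.0646; 0.0646 0.9094]  K=[0.2954 0.0163; -0.0649 0.3473]  nu=[3.9145, -0.6817]  x^+=[0.9221, -1.1078]  P^+=[0.1304 -0.0085; -0.0085 0.2042]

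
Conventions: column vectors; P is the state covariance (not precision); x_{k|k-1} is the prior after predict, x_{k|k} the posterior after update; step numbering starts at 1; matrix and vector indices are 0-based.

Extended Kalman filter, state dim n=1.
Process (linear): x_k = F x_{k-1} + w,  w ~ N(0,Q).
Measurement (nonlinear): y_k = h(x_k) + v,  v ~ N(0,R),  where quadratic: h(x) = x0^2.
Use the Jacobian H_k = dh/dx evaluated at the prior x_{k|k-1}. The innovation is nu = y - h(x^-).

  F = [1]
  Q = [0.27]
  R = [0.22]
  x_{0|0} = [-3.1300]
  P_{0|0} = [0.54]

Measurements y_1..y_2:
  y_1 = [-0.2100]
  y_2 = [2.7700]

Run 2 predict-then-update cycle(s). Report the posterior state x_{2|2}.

step 1: x^-=[-3.1300]  P^-=[0.8100]  H_jac=[-6.2600]  S=[31.9620]  K=[-0.1586]  nu=[-10.0069]  x^+=[-1.5425]  P^+=[0.0056]
step 2: x^-=[-1.5425]  P^-=[0.2756]  H_jac=[-3.0849]  S=[2.8426]  K=[-0.2991]  nu=[0.3908]  x^+=[-1.6593]  P^+=[0.0213]

x_post = [-1.6593]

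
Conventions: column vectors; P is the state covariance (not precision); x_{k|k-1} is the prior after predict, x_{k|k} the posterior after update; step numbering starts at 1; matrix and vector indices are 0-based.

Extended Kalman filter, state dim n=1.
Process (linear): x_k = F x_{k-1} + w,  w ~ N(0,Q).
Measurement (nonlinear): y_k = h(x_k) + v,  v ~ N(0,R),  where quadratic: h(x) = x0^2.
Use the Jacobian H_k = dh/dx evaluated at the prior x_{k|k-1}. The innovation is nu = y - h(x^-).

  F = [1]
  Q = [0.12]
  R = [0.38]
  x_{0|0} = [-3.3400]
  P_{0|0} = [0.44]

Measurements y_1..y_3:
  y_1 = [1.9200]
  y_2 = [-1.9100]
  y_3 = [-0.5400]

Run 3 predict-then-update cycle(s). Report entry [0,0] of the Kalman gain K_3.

step 1: x^-=[-3.3400]  P^-=[0.5600]  H_jac=[-6.6800]  S=[25.3685]  K=[-0.1475]  nu=[-9.2356]  x^+=[-1.9781]  P^+=[0.0084]
step 2: x^-=[-1.9781]  P^-=[0.1284]  H_jac=[-3.9563]  S=[2.3895]  K=[-0.2126]  nu=[-5.8230]  x^+=[-0.7404]  P^+=[0.0204]
step 3: x^-=[-0.7404]  P^-=[0.1404]  H_jac=[-1.4807]  S=[0.6879]  K=[-0.3023]  nu=[-1.0881]  x^+=[-0.4115]  P^+=[0.0776]

K[0,0] = -0.3023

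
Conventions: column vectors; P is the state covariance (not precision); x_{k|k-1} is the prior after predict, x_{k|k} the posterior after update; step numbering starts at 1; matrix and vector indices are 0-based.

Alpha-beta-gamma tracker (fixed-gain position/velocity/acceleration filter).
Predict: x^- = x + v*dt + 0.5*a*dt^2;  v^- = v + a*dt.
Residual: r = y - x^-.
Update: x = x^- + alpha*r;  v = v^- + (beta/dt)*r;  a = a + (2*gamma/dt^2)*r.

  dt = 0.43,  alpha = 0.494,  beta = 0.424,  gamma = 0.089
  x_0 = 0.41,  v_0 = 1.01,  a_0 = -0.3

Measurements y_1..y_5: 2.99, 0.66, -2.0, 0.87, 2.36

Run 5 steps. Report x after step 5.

step 1: x_pred=0.8166  r=2.1734  x^+=1.8902  v^+=3.0241  a^+=1.7923
step 2: x_pred=3.3563  r=-2.6963  x^+=2.0243  v^+=1.1361  a^+=-0.8034
step 3: x_pred=2.4386  r=-4.4386  x^+=0.2459  v^+=-3.5860  a^+=-5.0763
step 4: x_pred=-1.7653  r=2.6353  x^+=-0.4635  v^+=-3.1702  a^+=-2.5393
step 5: x_pred=-2.0614  r=4.4214  x^+=0.1228  v^+=0.0976  a^+=1.7171

x_post = 0.1228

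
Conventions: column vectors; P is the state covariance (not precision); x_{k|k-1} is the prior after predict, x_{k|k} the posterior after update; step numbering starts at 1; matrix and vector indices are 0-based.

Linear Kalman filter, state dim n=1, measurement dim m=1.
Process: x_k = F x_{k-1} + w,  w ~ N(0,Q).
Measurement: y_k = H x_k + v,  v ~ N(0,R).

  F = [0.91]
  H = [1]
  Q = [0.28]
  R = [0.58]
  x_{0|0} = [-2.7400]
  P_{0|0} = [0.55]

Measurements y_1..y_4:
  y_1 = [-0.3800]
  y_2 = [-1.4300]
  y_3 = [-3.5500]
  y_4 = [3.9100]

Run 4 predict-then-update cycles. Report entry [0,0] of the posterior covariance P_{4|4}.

P_post[0,0] = 0.2701

step 1: x^-=[-2.4934]  P^-=[0.7355]  S=[1.3155]  K=[0.5591]  nu=[2.1134]  x^+=[-1.3118]  P^+=[0.3243]
step 2: x^-=[-1.1938]  P^-=[0.5485]  S=[1.1285]  K=[0.4861]  nu=[-0.2362]  x^+=[-1.3086]  P^+=[0.2819]
step 3: x^-=[-1.1908]  P^-=[0.5135]  S=[1.0935]  K=[0.4696]  nu=[-2.3592]  x^+=[-2.2986]  P^+=[0.2724]
step 4: x^-=[-2.0917]  P^-=[0.5055]  S=[1.0855]  K=[0.4657]  nu=[6.0017]  x^+=[0.7033]  P^+=[0.2701]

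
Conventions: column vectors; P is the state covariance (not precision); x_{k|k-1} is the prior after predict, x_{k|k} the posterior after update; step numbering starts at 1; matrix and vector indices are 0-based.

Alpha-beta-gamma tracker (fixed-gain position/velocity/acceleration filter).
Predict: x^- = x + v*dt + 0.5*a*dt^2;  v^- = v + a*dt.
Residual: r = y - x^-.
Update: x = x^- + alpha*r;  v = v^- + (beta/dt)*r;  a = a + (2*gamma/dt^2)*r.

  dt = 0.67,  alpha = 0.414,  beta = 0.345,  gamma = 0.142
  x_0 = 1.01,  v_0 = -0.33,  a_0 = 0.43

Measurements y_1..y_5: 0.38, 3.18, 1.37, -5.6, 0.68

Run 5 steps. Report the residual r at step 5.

step 1: x_pred=0.8854  r=-0.5054  x^+=0.6762  v^+=-0.3022  a^+=0.1102
step 2: x_pred=0.4985  r=2.6815  x^+=1.6086  v^+=1.1525  a^+=1.8067
step 3: x_pred=2.7863  r=-1.4163  x^+=2.2000  v^+=1.6337  a^+=0.9107
step 4: x_pred=3.4990  r=-9.0990  x^+=-0.2680  v^+=-2.4414  a^+=-4.8458
step 5: x_pred=-2.9914  r=3.6714  x^+=-1.4714  v^+=-3.7976  a^+=-2.5231

resid = 3.6714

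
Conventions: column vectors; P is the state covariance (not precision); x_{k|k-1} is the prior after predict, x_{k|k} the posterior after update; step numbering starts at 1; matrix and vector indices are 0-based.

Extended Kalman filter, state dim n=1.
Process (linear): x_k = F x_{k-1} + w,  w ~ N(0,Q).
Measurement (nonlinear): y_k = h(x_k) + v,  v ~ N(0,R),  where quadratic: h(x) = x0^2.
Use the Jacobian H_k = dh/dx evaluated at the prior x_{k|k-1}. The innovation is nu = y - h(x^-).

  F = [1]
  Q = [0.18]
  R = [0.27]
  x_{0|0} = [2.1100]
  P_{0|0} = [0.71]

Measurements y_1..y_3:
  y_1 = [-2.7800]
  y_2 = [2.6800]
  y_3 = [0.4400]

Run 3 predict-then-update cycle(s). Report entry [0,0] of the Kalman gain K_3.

K[0,0] = 0.3153

step 1: x^-=[2.1100]  P^-=[0.8900]  H_jac=[4.2200]  S=[16.1195]  K=[0.2330]  nu=[-7.2321]  x^+=[0.4249]  P^+=[0.0149]
step 2: x^-=[0.4249]  P^-=[0.1949]  H_jac=[0.8499]  S=[0.4108]  K=[0.4033]  nu=[2.4994]  x^+=[1.4328]  P^+=[0.1281]
step 3: x^-=[1.4328]  P^-=[0.3081]  H_jac=[2.8657]  S=[2.8002]  K=[0.3153]  nu=[-1.6130]  x^+=[0.9242]  P^+=[0.0297]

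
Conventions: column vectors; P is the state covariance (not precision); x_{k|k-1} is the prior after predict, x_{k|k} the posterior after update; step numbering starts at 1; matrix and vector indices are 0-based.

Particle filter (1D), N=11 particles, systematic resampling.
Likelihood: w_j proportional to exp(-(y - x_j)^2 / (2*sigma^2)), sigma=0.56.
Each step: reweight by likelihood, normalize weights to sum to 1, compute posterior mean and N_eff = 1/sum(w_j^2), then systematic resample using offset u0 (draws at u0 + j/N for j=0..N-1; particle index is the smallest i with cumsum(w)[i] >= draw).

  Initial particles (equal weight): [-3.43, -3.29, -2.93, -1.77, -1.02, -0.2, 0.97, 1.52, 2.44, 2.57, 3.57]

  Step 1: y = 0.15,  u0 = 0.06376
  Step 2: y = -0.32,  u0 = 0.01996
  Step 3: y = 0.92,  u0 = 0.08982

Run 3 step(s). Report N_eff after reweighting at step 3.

step 1: w=[0.0000, 0.0000, 0.0000, 0.0021, 0.0847, 0.6181, 0.2572, 0.0377, 0.0002, 0.0001, 0.0000]  mean=0.0936  Neff=2.1894  idx=[4, 5, 5, 5, 5, 5, 5, 5, 6, 6, 7]
step 2: w=[0.0615, 0.1313, 0.1313, 0.1313, 0.1313, 0.1313, 0.1313, 0.1313, 0.0095, 0.0095, 0.0006]  mean=-0.2272  Neff=8.0253  idx=[0, 1, 2, 2, 3, 4, 4, 5, 6, 6, 7]
step 3: w=[0.0018, 0.0998, 0.0998, 0.0998, 0.0998, 0.0998, 0.0998, 0.0998, 0.0998, 0.0998, 0.0998]  mean=-0.2015  Neff=10.0363  idx=[1, 2, 3, 4, 5, 6, 7, 8, 9, 10, 10]

N_eff = 10.0363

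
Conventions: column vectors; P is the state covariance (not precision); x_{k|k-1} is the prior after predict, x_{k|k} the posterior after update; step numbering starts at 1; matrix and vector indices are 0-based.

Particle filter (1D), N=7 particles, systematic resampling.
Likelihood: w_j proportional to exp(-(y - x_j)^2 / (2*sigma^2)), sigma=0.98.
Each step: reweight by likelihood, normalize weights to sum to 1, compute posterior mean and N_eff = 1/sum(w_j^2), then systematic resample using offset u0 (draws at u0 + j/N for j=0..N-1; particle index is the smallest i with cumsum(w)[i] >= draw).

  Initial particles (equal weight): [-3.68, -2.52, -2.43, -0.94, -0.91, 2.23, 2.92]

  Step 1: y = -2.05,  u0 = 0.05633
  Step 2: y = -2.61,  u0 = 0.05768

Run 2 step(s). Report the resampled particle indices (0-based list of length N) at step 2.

step 1: w=[0.0808, 0.2871, 0.2988, 0.1696, 0.1637, 0.0000, 0.0000]  mean=-2.0551  Neff=4.2774  idx=[0, 1, 1, 2, 2, 3, 4]
step 2: w=[0.1110, 0.2005, 0.2005, 0.1980, 0.1980, 0.0471, 0.0447]  mean=-2.4666  Neff=5.7010  idx=[0, 1, 2, 2, 3, 4, 5]

resampled_idx = [0, 1, 2, 2, 3, 4, 5]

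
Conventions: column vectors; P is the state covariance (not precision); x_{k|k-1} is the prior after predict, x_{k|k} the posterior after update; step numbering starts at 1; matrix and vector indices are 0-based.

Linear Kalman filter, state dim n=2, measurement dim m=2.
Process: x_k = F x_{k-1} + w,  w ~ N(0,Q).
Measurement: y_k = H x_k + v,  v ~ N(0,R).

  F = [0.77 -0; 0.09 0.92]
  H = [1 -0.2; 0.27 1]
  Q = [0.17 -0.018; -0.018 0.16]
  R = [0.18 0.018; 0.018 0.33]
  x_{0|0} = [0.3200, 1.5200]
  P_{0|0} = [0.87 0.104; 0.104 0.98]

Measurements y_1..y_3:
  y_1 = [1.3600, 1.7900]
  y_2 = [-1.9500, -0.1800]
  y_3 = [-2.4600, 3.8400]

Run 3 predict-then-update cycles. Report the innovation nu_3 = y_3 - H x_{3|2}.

step 1: x^-=[0.2464, 1.4272]  P^-=[0.6858 0.1160; 0.1160 1.0137]  S=[0.8600 0.1101; 0.1101 1.4564]  K=[0.7513 0.1500; -0.1947 0.7323]  nu=[1.3990, 0.2963]  x^+=[1.3419, 1.3718]  P^+=[0.1428 0.0244; 0.0244 0.2316]
step 2: x^-=[1.0333, 1.3828]  P^-=[0.2547 0.0092; 0.0092 0.3612]  S=[0.4454 0.0232; 0.0232 0.7147]  K=[0.5629 0.0908; -0.1683 0.5143]  nu=[-2.7067, -1.8418]  x^+=[-0.6575, 0.8912]  P^+=[0.1053 0.0117; 0.0117 0.1635]
step 3: x^-=[-0.5063, 0.7607]  P^-=[0.2324 -0.0024; -0.0024 0.3012]  S=[0.4254 0.0182; 0.0182 0.6468]  K=[0.5441 0.0779; -0.1674 0.4694]  nu=[-1.8016, 3.2160]  x^+=[-1.2359, 2.5718]  P^+=[0.1010 0.0082; 0.0082 0.1496]

innov = [-1.8016, 3.2160]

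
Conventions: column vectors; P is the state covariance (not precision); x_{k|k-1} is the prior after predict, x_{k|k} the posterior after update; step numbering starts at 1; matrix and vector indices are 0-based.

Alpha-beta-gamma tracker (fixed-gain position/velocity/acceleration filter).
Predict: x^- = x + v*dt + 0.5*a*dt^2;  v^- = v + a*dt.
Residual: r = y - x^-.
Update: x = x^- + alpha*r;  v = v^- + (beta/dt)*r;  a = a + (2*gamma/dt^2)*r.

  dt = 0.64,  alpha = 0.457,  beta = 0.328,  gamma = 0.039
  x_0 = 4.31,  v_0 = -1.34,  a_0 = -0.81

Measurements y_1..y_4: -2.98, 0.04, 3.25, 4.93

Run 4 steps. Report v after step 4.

step 1: x_pred=3.2865  r=-6.2665  x^+=0.4227  v^+=-5.0700  a^+=-2.0033
step 2: x_pred=-3.2324  r=3.2724  x^+=-1.7369  v^+=-4.6750  a^+=-1.3802
step 3: x_pred=-5.0116  r=8.2616  x^+=-1.2360  v^+=-1.3243  a^+=0.1931
step 4: x_pred=-2.0440  r=6.9740  x^+=1.1431  v^+=2.3735  a^+=1.5211

v_post = 2.3735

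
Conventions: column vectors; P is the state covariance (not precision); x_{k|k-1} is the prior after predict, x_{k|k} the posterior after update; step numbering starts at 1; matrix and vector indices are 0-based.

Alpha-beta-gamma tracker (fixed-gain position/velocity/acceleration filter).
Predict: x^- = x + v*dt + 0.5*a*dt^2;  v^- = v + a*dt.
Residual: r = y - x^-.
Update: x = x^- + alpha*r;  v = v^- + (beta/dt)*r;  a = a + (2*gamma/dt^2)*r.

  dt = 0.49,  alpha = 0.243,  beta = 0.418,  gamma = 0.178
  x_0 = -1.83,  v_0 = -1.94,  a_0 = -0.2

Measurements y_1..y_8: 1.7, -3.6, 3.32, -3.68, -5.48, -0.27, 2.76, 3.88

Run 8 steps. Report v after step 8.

step 1: x_pred=-2.8046  r=4.5046  x^+=-1.7100  v^+=1.8047  a^+=6.4791
step 2: x_pred=-0.0479  r=-3.5521  x^+=-0.9110  v^+=1.9493  a^+=1.2123
step 3: x_pred=0.1896  r=3.1304  x^+=0.9503  v^+=5.2137  a^+=5.8537
step 4: x_pred=4.2077  r=-7.8877  x^+=2.2910  v^+=1.3533  a^+=-5.8416
step 5: x_pred=2.2528  r=-7.7328  x^+=0.3738  v^+=-8.1057  a^+=-17.3072
step 6: x_pred=-5.6758  r=5.4058  x^+=-4.3622  v^+=-11.9748  a^+=-9.2920
step 7: x_pred=-11.3453  r=14.1053  x^+=-7.9177  v^+=-4.4951  a^+=11.6222
step 8: x_pred=-8.7251  r=12.6051  x^+=-5.6621  v^+=11.9526  a^+=30.3119

v_post = 11.9526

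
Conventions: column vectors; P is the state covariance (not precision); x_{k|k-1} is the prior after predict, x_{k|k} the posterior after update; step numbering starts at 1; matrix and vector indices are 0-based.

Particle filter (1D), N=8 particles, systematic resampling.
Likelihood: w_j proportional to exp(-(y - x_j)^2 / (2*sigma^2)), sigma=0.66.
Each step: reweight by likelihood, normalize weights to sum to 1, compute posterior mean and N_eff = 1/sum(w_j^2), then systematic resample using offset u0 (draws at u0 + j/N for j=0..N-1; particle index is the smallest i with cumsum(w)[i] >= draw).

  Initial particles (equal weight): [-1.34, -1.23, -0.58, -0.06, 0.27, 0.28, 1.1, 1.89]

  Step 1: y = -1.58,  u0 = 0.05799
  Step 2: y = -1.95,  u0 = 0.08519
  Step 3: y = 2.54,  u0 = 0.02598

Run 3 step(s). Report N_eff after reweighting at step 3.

N_eff = 6.9412

step 1: w=[0.4195, 0.3894, 0.1422, 0.0316, 0.0088, 0.0084, 0.0001, 0.0000]  mean=-1.1205  Neff=2.8660  idx=[0, 0, 0, 1, 1, 1, 1, 2]
step 2: w=[0.1525, 0.1525, 0.1525, 0.1289, 0.1289, 0.1289, 0.1289, 0.0271]  mean=-1.2627  Neff=7.3043  idx=[0, 1, 2, 3, 3, 4, 5, 6]
step 3: w=[0.0620, 0.0620, 0.0620, 0.1628, 0.1628, 0.1628, 0.1628, 0.1628]  mean=-1.2505  Neff=6.9412  idx=[0, 2, 3, 4, 5, 5, 6, 7]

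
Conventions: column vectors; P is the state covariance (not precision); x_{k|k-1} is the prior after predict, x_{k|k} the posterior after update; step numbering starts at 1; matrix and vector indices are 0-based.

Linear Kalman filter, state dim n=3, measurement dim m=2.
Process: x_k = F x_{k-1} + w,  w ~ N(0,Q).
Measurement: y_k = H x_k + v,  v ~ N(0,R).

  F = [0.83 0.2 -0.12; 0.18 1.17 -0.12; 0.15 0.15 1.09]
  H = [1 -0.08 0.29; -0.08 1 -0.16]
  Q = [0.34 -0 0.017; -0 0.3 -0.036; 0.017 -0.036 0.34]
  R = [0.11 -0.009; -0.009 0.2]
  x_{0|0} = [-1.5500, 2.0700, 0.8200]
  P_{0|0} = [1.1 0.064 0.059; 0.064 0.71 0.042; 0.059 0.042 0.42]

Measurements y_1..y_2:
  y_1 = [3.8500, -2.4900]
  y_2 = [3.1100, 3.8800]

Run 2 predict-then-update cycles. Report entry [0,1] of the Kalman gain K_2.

K[0,1] = 0.1280

step 1: x^-=[-0.9709, 2.0445, 0.9718]  P^-=[1.1397 0.3869 0.1909; 0.3869 1.3262 0.1396; 0.1909 0.1396 0.9156]  S=[1.3776 0.1480; 0.1480 1.4552]  K=[0.8346 0.0974; 0.1409 0.8604; 0.3285 -0.0486]  nu=[4.7026, -4.4567]  x^+=[2.5200, -1.1276, 2.7330]  P^+=[0.1423 -0.0052 -0.1786; -0.0052 0.1857 0.0960; -0.1786 0.0960 0.7683]
step 2: x^-=[1.5381, -1.1937, 3.1878]  P^-=[0.4858 0.0764 -0.2002; 0.0764 0.5485 -0.0123; -0.2002 -0.0123 1.2330]  S=[0.5752 -0.0391; -0.0391 0.7698]  K=[0.7416 0.1280; 0.0988 0.7122; 0.2592 -0.2382]  nu=[0.5520, 5.7068]  x^+=[2.6782, 2.9252, 1.9712]  P^+=[0.1642 -0.0148 -0.2928; -0.0148 0.1580 0.1099; -0.2928 0.1099 1.1458]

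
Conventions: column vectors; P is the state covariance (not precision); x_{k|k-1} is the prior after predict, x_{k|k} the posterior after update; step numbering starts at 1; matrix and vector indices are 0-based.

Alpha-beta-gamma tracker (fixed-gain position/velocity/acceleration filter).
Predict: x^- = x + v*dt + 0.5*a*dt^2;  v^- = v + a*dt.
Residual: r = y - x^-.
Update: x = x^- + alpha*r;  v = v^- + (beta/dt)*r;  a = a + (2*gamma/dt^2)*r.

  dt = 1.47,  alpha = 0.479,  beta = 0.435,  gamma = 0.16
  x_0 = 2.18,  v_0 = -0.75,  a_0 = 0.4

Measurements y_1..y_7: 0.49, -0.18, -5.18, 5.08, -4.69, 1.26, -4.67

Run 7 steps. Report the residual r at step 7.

resid = -6.6012

step 1: x_pred=1.5097  r=-1.0197  x^+=1.0213  v^+=-0.4637  a^+=0.2490
step 2: x_pred=0.6086  r=-0.7886  x^+=0.2309  v^+=-0.3311  a^+=0.1322
step 3: x_pred=-0.1130  r=-5.0670  x^+=-2.5401  v^+=-1.6361  a^+=-0.6181
step 4: x_pred=-5.6131  r=10.6931  x^+=-0.4911  v^+=0.6195  a^+=0.9654
step 5: x_pred=1.4626  r=-6.1526  x^+=-1.4845  v^+=0.2179  a^+=0.0542
step 6: x_pred=-1.1056  r=2.3656  x^+=0.0275  v^+=0.9977  a^+=0.4046
step 7: x_pred=1.9312  r=-6.6012  x^+=-1.2308  v^+=-0.3610  a^+=-0.5730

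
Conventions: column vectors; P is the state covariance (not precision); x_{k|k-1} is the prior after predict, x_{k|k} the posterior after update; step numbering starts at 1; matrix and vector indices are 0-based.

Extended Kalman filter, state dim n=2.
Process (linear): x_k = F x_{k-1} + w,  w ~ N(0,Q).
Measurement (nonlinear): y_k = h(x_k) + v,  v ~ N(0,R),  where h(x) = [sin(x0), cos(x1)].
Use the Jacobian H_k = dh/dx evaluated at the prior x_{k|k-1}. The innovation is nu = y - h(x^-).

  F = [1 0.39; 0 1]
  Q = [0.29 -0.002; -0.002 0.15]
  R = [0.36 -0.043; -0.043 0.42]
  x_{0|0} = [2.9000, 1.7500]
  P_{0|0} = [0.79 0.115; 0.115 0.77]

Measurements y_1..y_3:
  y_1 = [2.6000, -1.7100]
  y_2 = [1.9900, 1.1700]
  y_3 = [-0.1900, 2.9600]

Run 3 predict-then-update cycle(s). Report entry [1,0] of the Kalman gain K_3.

step 1: x^-=[3.5825, 1.7500]  P^-=[1.2868 0.4133; 0.4133 0.9200]  H_jac=[-0.9044 0.0000; 0.0000 -0.9840]  S=[1.4125 0.3248; 0.3248 1.3108]  K=[-0.7980 -0.1125; -0.1122 -0.6628]  nu=[3.0268, -1.5318]  x^+=[1.3394, 2.4257]  P^+=[0.3123 0.0132; 0.0132 0.2780]
step 2: x^-=[2.2854, 2.4257]  P^-=[0.6549 0.1196; 0.1196 0.4280]  H_jac=[-0.6553 0.0000; 0.0000 -0.6563]  S=[0.6412 0.0084; 0.0084 0.6044]  K=[-0.6677 -0.1205; -0.1161 -0.4632]  nu=[1.2346, 1.9245]  x^+=[1.2290, 1.3909]  P^+=[0.3589 0.0334; 0.0334 0.2888]
step 3: x^-=[1.7715, 1.3909]  P^-=[0.7189 0.1440; 0.1440 0.4388]  H_jac=[-0.1994 0.0000; 0.0000 -0.9839]  S=[0.3886 -0.0147; -0.0147 0.8448]  K=[-0.3754 -0.1743; -0.0934 -0.5127]  nu=[-1.1699, 2.7811]  x^+=[1.7260, 0.0743]  P^+=[0.6404 0.0580; 0.0580 0.2148]

K[1,0] = -0.0934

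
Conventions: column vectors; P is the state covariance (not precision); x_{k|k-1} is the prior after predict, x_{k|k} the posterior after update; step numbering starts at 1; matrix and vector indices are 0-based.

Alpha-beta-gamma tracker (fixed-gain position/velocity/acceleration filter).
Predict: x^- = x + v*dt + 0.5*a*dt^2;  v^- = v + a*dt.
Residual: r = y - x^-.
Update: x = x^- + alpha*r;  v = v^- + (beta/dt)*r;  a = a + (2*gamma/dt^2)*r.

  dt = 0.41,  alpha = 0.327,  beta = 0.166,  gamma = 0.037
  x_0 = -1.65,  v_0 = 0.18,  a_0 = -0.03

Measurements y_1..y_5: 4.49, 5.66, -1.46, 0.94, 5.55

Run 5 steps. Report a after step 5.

a_post = -0.2863

step 1: x_pred=-1.5787  r=6.0687  x^+=0.4058  v^+=2.6248  a^+=2.6415
step 2: x_pred=1.7039  r=3.9561  x^+=2.9976  v^+=5.3095  a^+=4.3831
step 3: x_pred=5.5429  r=-7.0029  x^+=3.2529  v^+=4.2713  a^+=1.3003
step 4: x_pred=5.1135  r=-4.1735  x^+=3.7487  v^+=3.1147  a^+=-0.5369
step 5: x_pred=4.9806  r=0.5694  x^+=5.1668  v^+=3.1251  a^+=-0.2863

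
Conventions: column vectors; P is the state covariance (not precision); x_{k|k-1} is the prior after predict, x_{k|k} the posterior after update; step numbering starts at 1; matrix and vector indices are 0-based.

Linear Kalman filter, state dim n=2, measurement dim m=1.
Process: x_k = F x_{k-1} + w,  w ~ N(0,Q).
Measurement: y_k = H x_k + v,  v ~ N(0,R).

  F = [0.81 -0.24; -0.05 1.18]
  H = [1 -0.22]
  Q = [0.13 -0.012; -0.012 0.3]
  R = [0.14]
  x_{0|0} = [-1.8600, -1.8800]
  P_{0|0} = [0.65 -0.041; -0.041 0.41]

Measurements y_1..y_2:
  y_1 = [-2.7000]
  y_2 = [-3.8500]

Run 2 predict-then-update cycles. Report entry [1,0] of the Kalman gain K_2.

K[1,0] = -0.8588

step 1: x^-=[-1.0554, -2.1254]  P^-=[0.5960 -0.1941; -0.1941 0.8773]  S=[0.8639]  K=[0.7394; -0.4481]  nu=[-2.1122]  x^+=[-2.6171, -1.1789]  P^+=[0.1238 0.0921; 0.0921 0.7039]
step 2: x^-=[-1.8369, -1.2602]  P^-=[0.2159 -0.1272; -0.1272 1.2695]  S=[0.4733]  K=[0.5153; -0.8588]  nu=[-2.2904]  x^+=[-3.0171, 0.7066]  P^+=[0.0902 0.0823; 0.0823 0.9204]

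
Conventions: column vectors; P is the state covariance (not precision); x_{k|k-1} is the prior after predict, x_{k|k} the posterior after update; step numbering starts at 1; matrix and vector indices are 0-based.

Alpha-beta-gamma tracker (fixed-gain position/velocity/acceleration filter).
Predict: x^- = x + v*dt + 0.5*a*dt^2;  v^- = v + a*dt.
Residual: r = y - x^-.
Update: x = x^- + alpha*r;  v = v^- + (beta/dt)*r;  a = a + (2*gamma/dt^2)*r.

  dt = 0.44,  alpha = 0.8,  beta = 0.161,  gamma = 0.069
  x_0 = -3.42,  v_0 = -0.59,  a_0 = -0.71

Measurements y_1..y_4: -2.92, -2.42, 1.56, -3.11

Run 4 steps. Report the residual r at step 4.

resid = -4.8222

step 1: x_pred=-3.7483  r=0.8283  x^+=-3.0857  v^+=-0.5993  a^+=-0.1196
step 2: x_pred=-3.3609  r=0.9409  x^+=-2.6082  v^+=-0.3076  a^+=0.5511
step 3: x_pred=-2.6902  r=4.2502  x^+=0.7100  v^+=1.4901  a^+=3.5807
step 4: x_pred=1.7122  r=-4.8222  x^+=-2.1456  v^+=1.3011  a^+=0.1434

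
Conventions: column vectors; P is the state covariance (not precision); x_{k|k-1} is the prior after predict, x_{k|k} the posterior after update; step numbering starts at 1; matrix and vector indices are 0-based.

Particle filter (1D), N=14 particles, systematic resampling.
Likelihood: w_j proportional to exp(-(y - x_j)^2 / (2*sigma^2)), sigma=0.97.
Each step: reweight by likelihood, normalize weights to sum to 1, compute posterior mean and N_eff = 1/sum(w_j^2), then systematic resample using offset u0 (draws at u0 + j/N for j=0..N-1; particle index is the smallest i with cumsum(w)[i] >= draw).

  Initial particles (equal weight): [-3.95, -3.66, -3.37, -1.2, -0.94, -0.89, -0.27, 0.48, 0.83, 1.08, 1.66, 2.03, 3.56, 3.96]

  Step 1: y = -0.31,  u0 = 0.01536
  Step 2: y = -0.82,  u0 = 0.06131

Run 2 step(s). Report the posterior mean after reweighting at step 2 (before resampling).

step 1: w=[0.0002, 0.0005, 0.0014, 0.1294, 0.1597, 0.1649, 0.1970, 0.1415, 0.0988, 0.0706, 0.0251, 0.0107, 0.0001, 0.0000]  mean=-0.2225  Neff=6.9540  idx=[3, 3, 4, 4, 5, 5, 5, 6, 6, 7, 7, 8, 8, 9]
step 2: w=[0.0929, 0.0929, 0.0996, 0.0996, 0.1001, 0.1001, 0.1001, 0.0855, 0.0855, 0.0409, 0.0409, 0.0236, 0.0236, 0.0147]  mean=-0.6293  Neff=11.5671  idx=[0, 1, 2, 2, 3, 4, 5, 5, 6, 7, 8, 8, 10, 13]

post_mean = -0.6293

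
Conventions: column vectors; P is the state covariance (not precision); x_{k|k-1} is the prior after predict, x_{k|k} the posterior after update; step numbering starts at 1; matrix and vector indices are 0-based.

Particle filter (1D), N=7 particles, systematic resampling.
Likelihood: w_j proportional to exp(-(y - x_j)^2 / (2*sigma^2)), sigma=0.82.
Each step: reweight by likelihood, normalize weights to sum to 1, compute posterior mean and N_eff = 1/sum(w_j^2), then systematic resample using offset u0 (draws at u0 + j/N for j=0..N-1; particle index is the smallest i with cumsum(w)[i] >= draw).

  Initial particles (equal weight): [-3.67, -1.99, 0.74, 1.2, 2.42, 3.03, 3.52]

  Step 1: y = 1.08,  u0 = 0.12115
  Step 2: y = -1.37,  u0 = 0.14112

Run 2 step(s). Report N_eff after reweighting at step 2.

step 1: w=[0.0000, 0.0004, 0.4093, 0.4413, 0.1173, 0.0264, 0.0053]  mean=1.2143  Neff=2.6545  idx=[2, 2, 2, 3, 3, 3, 5]
step 2: w=[0.2774, 0.2774, 0.2774, 0.0560, 0.0560, 0.0560, 0.0000]  mean=0.8172  Neff=4.1631  idx=[0, 1, 1, 2, 2, 3, 5]

N_eff = 4.1631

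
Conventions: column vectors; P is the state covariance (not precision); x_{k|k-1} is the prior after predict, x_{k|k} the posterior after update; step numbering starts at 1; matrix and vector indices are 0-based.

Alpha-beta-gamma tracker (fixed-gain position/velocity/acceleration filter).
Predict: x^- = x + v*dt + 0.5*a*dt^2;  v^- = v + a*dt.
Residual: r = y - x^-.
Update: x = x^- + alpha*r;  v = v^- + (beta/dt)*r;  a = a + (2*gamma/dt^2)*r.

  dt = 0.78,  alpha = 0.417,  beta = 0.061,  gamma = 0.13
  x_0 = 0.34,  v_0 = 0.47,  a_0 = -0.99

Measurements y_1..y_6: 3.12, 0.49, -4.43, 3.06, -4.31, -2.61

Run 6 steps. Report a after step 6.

a_post = 0.0161

step 1: x_pred=0.4054  r=2.7146  x^+=1.5374  v^+=-0.0899  a^+=0.1701
step 2: x_pred=1.5190  r=-1.0290  x^+=1.0899  v^+=-0.0377  a^+=-0.2697
step 3: x_pred=0.9785  r=-5.4085  x^+=-1.2769  v^+=-0.6711  a^+=-2.5810
step 4: x_pred=-2.5854  r=5.6454  x^+=-0.2313  v^+=-2.2427  a^+=-0.1684
step 5: x_pred=-2.0318  r=-2.2782  x^+=-2.9818  v^+=-2.5522  a^+=-1.1420
step 6: x_pred=-5.3200  r=2.7100  x^+=-4.1899  v^+=-3.2311  a^+=0.0161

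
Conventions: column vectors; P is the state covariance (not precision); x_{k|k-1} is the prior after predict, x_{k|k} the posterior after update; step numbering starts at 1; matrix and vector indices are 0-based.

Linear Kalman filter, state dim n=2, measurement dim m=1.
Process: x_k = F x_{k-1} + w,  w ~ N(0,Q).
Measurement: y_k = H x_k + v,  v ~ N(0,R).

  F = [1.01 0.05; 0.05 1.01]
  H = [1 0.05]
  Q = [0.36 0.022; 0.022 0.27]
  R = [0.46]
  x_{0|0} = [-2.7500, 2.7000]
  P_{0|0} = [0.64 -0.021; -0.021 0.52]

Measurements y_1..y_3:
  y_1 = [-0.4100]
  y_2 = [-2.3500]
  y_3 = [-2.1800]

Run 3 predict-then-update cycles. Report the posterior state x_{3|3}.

step 1: x^-=[-2.6425, 2.5895]  P^-=[1.0120 0.0591; 0.0591 0.7999]  S=[1.4800]  K=[0.6858; 0.0670]  nu=[2.1030]  x^+=[-1.2002, 2.7303]  P^+=[0.3159 -0.0089; -0.0089 0.7933]
step 2: x^-=[-1.0757, 2.6976]  P^-=[0.6834 0.0690; 0.0690 1.0791]  S=[1.1530]  K=[0.5957; 0.1066]  nu=[-1.4092]  x^+=[-1.9151, 2.5474]  P^+=[0.2742 -0.0043; -0.0043 1.0660]
step 3: x^-=[-1.8069, 2.4771]  P^-=[0.6420 0.0853; 0.0853 1.3577]  S=[1.1139]  K=[0.5802; 0.1375]  nu=[-0.4969]  x^+=[-2.0952, 2.4088]  P^+=[0.2671 -0.0036; -0.0036 1.3366]

x_post = [-2.0952, 2.4088]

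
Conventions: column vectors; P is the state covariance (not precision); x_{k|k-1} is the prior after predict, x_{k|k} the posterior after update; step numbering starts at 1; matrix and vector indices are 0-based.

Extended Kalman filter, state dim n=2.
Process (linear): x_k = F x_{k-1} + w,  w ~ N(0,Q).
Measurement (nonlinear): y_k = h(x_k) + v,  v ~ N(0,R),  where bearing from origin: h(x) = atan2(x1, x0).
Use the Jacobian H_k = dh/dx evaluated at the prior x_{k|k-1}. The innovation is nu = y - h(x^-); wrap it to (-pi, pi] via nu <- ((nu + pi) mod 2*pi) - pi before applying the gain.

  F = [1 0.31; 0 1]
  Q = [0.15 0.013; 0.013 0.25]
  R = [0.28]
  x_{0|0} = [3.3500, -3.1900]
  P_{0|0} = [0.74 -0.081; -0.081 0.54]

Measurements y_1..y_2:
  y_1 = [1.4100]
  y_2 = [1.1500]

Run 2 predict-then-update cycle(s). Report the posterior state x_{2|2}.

x_post = [4.0648, -1.0131]

step 1: x^-=[2.3611, -3.1900]  P^-=[0.8917 0.0994; 0.0994 0.7900]  H_jac=[0.2025 0.1499]  S=[0.3404]  K=[0.5744; 0.4071]  nu=[2.3436]  x^+=[3.7072, -2.2360]  P^+=[0.7794 0.0198; 0.0198 0.7336]
step 2: x^-=[3.0140, -2.2360]  P^-=[1.0122 0.2602; 0.2602 0.9836]  H_jac=[0.1588 0.2140]  S=[0.3682]  K=[0.5876; 0.6838]  nu=[1.7883]  x^+=[4.0648, -1.0131]  P^+=[0.8850 0.1123; 0.1123 0.8114]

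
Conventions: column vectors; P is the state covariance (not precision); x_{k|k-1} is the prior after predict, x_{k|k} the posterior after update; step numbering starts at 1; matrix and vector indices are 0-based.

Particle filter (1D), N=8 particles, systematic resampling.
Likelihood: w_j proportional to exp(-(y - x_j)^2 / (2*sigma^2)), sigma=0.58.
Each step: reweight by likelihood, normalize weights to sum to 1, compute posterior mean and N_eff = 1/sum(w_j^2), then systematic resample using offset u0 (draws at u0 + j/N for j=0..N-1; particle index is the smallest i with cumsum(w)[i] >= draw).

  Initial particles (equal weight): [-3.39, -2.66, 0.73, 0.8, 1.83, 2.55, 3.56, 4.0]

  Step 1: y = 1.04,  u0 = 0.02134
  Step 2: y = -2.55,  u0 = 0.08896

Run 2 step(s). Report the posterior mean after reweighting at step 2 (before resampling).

step 1: w=[0.0000, 0.0000, 0.3915, 0.4146, 0.1786, 0.0152, 0.0000, 0.0000]  mean=0.9833  Neff=2.7987  idx=[2, 2, 2, 3, 3, 3, 3, 4]
step 2: w=[0.1997, 0.1997, 0.1997, 0.1002, 0.1002, 0.1002, 0.1002, 0.0000]  mean=0.7581  Neff=6.2563  idx=[0, 1, 1, 2, 2, 4, 5, 6]

post_mean = 0.7581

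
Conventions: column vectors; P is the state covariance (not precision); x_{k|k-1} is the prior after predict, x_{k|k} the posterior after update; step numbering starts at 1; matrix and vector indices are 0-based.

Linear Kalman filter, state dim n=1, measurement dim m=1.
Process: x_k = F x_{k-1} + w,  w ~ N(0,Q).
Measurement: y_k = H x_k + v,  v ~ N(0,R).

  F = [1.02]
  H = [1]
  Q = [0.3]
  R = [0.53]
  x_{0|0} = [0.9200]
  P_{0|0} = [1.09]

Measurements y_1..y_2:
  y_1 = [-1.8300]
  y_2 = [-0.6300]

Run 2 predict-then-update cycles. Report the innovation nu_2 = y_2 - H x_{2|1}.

step 1: x^-=[0.9384]  P^-=[1.4340]  S=[1.9640]  K=[0.7301]  nu=[-2.7684]  x^+=[-1.0829]  P^+=[0.3870]
step 2: x^-=[-1.1046]  P^-=[0.7026]  S=[1.2326]  K=[0.5700]  nu=[0.4746]  x^+=[-0.8341]  P^+=[0.3021]

innov = [0.4746]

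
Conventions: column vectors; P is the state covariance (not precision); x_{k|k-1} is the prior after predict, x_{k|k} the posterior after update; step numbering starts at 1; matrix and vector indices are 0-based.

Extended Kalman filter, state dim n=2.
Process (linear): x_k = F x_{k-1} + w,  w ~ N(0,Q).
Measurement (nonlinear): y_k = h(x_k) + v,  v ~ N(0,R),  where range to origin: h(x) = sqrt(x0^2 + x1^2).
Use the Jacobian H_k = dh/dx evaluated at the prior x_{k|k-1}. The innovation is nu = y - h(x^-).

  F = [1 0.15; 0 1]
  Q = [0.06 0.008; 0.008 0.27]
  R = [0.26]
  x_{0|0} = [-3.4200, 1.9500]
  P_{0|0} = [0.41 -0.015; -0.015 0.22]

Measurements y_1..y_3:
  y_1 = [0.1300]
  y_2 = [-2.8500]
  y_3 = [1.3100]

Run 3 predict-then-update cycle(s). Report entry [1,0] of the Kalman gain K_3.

K[1,0] = -0.8090

step 1: x^-=[-3.1275, 1.9500]  P^-=[0.4704 0.0260; 0.0260 0.4900]  H_jac=[-0.8486 0.5291]  S=[0.7126]  K=[-0.5409; 0.3329]  nu=[-3.5556]  x^+=[-1.2042, 0.7665]  P^+=[0.2619 0.1543; 0.1543 0.4110]
step 2: x^-=[-1.0892, 0.7665]  P^-=[0.3775 0.2240; 0.2240 0.6810]  H_jac=[-0.8178 0.5755]  S=[0.5272]  K=[-0.3411; 0.3960]  nu=[-4.1819]  x^+=[0.3371, -0.8896]  P^+=[0.3162 0.2952; 0.2952 0.5984]
step 3: x^-=[0.2037, -0.8896]  P^-=[0.4782 0.3929; 0.3929 0.8684]  H_jac=[0.2232 -0.9748]  S=[0.9379]  K=[-0.2946; -0.8090]  nu=[0.3974]  x^+=[0.0867, -1.2111]  P^+=[0.3968 0.1694; 0.1694 0.2546]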